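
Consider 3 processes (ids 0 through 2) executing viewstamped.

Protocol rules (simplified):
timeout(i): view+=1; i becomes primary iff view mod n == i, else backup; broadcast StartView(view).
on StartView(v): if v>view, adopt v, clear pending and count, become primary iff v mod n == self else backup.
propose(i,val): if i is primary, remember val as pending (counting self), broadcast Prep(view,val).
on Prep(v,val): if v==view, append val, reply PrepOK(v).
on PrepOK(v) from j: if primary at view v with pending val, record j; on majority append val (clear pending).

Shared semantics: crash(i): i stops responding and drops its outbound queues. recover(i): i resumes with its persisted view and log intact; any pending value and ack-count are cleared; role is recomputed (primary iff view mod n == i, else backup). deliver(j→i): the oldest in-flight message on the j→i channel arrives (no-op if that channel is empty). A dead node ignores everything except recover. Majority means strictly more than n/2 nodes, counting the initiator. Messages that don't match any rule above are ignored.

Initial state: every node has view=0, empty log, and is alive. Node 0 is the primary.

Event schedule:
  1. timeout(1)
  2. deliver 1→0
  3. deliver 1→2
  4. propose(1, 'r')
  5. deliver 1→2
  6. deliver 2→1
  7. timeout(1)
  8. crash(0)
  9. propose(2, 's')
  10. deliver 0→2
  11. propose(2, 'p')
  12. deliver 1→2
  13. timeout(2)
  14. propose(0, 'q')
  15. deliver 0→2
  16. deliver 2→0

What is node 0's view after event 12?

1

[1] timeout(1) → N1(prim v1 [-])
[2] deliver 1→0 → N0(back v1 [-])
[3] deliver 1→2 → N2(back v1 [-])
[4] propose(1,'r') → ∅
[5] deliver 1→2 → N2(back v1 [r])
[6] deliver 2→1 → N1(prim v1 [r])
[7] timeout(1) → N1(back v2 [r])
[8] crash(0) → N0(✗back v1 [-])
[9] propose(2,'s') → ∅
[10] deliver 0→2 → ∅
[11] propose(2,'p') → ∅
[12] deliver 1→2 → N2(prim v2 [r])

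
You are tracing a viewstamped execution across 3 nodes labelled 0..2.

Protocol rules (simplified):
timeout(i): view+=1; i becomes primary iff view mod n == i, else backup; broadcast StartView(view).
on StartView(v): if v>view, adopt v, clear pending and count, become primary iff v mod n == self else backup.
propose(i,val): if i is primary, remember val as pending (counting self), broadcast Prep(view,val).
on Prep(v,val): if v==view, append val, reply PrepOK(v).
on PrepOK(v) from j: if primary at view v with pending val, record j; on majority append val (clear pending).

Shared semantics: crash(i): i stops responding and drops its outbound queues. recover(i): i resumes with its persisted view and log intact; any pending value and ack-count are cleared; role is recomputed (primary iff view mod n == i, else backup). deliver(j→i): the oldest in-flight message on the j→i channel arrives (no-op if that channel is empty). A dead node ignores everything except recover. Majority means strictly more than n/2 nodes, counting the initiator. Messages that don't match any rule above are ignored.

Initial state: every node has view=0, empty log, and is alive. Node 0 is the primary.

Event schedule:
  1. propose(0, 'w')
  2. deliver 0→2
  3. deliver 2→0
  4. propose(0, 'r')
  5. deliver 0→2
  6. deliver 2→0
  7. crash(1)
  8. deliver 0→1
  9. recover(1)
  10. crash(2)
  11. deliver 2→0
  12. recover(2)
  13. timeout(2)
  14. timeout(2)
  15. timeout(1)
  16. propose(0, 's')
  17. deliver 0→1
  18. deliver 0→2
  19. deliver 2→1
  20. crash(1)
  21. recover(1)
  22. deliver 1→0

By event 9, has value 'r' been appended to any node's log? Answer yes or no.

yes

[1] propose(0,'w') → ∅
[2] deliver 0→2 → N2(back v0 [w])
[3] deliver 2→0 → N0(prim v0 [w])
[4] propose(0,'r') → ∅
[5] deliver 0→2 → N2(back v0 [w,r])
[6] deliver 2→0 → N0(prim v0 [w,r])
[7] crash(1) → N1(✗back v0 [-])
[8] deliver 0→1 → ∅
[9] recover(1) → N1(back v0 [-])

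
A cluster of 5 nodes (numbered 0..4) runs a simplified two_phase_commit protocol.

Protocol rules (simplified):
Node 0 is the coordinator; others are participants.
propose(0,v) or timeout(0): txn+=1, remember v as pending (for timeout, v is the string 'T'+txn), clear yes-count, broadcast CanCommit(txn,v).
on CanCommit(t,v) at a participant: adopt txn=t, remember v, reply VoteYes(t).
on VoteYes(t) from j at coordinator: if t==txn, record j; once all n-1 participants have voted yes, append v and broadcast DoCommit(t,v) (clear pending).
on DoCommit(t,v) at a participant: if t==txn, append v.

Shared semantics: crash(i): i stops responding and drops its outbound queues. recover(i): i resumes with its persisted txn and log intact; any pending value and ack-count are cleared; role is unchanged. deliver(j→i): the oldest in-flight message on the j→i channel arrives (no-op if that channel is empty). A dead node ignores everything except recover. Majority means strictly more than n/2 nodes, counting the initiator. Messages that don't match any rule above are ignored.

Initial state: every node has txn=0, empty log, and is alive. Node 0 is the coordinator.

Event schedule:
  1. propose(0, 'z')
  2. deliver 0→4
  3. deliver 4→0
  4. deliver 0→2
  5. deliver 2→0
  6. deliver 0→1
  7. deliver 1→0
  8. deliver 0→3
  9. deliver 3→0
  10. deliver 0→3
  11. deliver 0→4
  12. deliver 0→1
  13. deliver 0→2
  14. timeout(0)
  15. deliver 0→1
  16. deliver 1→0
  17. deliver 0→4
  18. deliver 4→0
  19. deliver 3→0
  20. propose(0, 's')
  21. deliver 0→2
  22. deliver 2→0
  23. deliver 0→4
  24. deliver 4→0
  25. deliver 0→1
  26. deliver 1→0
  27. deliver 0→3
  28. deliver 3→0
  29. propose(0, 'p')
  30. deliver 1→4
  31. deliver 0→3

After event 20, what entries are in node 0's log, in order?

z

1. propose(0,'z'):  <0:coor t1 ->
2. deliver 0→4:  <4:part t1 ->
3. deliver 4→0:  nop
4. deliver 0→2:  <2:part t1 ->
5. deliver 2→0:  nop
6. deliver 0→1:  <1:part t1 ->
7. deliver 1→0:  nop
8. deliver 0→3:  <3:part t1 ->
9. deliver 3→0:  <0:coor t1 z>
10. deliver 0→3:  <3:part t1 z>
11. deliver 0→4:  <4:part t1 z>
12. deliver 0→1:  <1:part t1 z>
13. deliver 0→2:  <2:part t1 z>
14. timeout(0):  <0:coor t2 z>
15. deliver 0→1:  <1:part t2 z>
16. deliver 1→0:  nop
17. deliver 0→4:  <4:part t2 z>
18. deliver 4→0:  nop
19. deliver 3→0:  nop
20. propose(0,'s'):  <0:coor t3 z>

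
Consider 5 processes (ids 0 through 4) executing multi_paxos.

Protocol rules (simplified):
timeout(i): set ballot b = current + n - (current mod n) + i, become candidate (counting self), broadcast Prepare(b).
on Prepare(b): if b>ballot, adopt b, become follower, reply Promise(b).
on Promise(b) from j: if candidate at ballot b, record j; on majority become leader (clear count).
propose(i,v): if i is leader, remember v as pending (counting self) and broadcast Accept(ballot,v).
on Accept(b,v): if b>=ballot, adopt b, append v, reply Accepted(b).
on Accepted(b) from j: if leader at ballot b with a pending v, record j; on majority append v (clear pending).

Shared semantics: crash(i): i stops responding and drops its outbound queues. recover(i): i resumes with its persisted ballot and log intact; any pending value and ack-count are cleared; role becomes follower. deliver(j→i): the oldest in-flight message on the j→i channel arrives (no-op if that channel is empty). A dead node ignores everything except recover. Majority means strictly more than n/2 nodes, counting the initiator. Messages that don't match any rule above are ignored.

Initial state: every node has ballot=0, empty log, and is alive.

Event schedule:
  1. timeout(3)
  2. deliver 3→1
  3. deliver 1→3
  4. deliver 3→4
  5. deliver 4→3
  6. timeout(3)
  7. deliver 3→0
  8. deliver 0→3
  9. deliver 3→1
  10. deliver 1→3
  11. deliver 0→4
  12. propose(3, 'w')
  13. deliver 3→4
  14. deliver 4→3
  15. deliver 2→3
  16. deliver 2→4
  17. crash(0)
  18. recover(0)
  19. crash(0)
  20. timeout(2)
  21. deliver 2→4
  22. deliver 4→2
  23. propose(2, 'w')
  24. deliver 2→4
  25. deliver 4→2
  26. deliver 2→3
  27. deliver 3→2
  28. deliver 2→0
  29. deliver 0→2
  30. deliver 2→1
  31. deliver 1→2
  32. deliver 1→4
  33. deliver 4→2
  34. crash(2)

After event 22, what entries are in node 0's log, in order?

e1 timeout(3): 3[cand,b=8,-]
e2 deliver 3→1: 1[foll,b=8,-]
e3 deliver 1→3: ·
e4 deliver 3→4: 4[foll,b=8,-]
e5 deliver 4→3: 3[lead,b=8,-]
e6 timeout(3): 3[cand,b=13,-]
e7 deliver 3→0: 0[foll,b=8,-]
e8 deliver 0→3: ·
e9 deliver 3→1: 1[foll,b=13,-]
e10 deliver 1→3: ·
e11 deliver 0→4: ·
e12 propose(3,'w'): ·
e13 deliver 3→4: 4[foll,b=13,-]
e14 deliver 4→3: 3[lead,b=13,-]
e15 deliver 2→3: ·
e16 deliver 2→4: ·
e17 crash(0): 0[✗foll,b=8,-]
e18 recover(0): 0[foll,b=8,-]
e19 crash(0): 0[✗foll,b=8,-]
e20 timeout(2): 2[cand,b=7,-]
e21 deliver 2→4: ·
e22 deliver 4→2: ·

empty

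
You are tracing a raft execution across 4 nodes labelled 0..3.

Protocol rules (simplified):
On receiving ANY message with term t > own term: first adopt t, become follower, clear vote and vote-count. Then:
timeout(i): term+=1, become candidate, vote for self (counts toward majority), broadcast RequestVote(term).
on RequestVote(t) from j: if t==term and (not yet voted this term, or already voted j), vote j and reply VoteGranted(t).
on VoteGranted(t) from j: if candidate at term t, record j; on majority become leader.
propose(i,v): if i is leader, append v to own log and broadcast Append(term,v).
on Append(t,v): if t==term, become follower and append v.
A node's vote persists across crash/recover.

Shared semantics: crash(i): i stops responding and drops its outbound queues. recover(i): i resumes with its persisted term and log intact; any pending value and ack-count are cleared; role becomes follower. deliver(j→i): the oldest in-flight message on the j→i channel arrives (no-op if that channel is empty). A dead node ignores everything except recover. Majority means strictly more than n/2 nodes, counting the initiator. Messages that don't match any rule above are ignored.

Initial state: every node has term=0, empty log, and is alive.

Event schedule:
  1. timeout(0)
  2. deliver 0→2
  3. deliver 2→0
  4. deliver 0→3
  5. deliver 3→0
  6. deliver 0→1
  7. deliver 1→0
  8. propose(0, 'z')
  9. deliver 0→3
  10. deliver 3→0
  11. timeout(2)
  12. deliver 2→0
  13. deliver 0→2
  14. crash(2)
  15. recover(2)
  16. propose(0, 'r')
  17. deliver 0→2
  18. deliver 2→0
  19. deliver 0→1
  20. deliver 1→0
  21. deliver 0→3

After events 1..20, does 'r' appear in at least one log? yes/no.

1. timeout(0):  <0:cand t1 ->
2. deliver 0→2:  <2:foll t1 ->
3. deliver 2→0:  nop
4. deliver 0→3:  <3:foll t1 ->
5. deliver 3→0:  <0:lead t1 ->
6. deliver 0→1:  <1:foll t1 ->
7. deliver 1→0:  nop
8. propose(0,'z'):  <0:lead t1 z>
9. deliver 0→3:  <3:foll t1 z>
10. deliver 3→0:  nop
11. timeout(2):  <2:cand t2 ->
12. deliver 2→0:  <0:foll t2 z>
13. deliver 0→2:  nop
14. crash(2):  <2:✗cand t2 ->
15. recover(2):  <2:foll t2 ->
16. propose(0,'r'):  nop
17. deliver 0→2:  nop
18. deliver 2→0:  nop
19. deliver 0→1:  <1:foll t1 z>
20. deliver 1→0:  nop

no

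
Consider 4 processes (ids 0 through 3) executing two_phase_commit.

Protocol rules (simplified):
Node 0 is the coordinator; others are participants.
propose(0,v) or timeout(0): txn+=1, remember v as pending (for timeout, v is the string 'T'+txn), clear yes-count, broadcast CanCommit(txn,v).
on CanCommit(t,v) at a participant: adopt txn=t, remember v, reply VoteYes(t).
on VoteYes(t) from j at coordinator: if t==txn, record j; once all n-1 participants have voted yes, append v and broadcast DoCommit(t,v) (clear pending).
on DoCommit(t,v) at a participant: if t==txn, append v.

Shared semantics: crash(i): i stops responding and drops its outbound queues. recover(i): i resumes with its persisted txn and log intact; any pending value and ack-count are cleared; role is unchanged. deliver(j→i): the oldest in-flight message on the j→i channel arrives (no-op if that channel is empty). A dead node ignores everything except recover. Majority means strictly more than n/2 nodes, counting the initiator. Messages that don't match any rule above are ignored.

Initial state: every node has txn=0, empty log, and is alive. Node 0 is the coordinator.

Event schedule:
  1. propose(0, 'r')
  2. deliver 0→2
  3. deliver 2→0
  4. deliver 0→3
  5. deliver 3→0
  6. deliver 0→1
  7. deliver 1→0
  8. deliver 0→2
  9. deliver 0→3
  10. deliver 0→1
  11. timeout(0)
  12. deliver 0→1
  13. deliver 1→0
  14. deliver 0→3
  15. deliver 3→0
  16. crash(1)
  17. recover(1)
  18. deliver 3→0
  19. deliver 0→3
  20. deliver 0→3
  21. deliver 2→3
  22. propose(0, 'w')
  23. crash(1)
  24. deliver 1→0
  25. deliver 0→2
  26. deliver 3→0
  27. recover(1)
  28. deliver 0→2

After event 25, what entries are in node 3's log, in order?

r

step 1 propose(0,'r'): 0={coor,t=1,log=-}
step 2 deliver 0→2: 2={part,t=1,log=-}
step 3 deliver 2→0: —
step 4 deliver 0→3: 3={part,t=1,log=-}
step 5 deliver 3→0: —
step 6 deliver 0→1: 1={part,t=1,log=-}
step 7 deliver 1→0: 0={coor,t=1,log=r}
step 8 deliver 0→2: 2={part,t=1,log=r}
step 9 deliver 0→3: 3={part,t=1,log=r}
step 10 deliver 0→1: 1={part,t=1,log=r}
step 11 timeout(0): 0={coor,t=2,log=r}
step 12 deliver 0→1: 1={part,t=2,log=r}
step 13 deliver 1→0: —
step 14 deliver 0→3: 3={part,t=2,log=r}
step 15 deliver 3→0: —
step 16 crash(1): 1={✗part,t=2,log=r}
step 17 recover(1): 1={part,t=2,log=r}
step 18 deliver 3→0: —
step 19 deliver 0→3: —
step 20 deliver 0→3: —
step 21 deliver 2→3: —
step 22 propose(0,'w'): 0={coor,t=3,log=r}
step 23 crash(1): 1={✗part,t=2,log=r}
step 24 deliver 1→0: —
step 25 deliver 0→2: 2={part,t=2,log=r}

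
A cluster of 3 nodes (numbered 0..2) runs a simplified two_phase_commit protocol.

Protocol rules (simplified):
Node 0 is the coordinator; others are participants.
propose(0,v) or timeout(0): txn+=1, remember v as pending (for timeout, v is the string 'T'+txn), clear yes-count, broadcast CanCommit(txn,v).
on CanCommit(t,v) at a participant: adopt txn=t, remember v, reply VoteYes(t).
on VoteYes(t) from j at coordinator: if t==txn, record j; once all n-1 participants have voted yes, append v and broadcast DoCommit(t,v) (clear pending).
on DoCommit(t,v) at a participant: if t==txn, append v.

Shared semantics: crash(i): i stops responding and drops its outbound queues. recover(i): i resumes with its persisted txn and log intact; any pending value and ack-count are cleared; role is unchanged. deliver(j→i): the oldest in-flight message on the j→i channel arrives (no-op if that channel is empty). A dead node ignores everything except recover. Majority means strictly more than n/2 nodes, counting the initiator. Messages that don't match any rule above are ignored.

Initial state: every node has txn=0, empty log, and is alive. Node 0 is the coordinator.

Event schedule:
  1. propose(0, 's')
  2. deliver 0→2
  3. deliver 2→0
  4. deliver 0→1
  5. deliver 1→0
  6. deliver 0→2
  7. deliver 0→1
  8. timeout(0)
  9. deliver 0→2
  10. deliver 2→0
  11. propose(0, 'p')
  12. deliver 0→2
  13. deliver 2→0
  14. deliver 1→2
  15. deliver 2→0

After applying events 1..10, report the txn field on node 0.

2

1. propose(0,'s'):  <0:coor t1 ->
2. deliver 0→2:  <2:part t1 ->
3. deliver 2→0:  nop
4. deliver 0→1:  <1:part t1 ->
5. deliver 1→0:  <0:coor t1 s>
6. deliver 0→2:  <2:part t1 s>
7. deliver 0→1:  <1:part t1 s>
8. timeout(0):  <0:coor t2 s>
9. deliver 0→2:  <2:part t2 s>
10. deliver 2→0:  nop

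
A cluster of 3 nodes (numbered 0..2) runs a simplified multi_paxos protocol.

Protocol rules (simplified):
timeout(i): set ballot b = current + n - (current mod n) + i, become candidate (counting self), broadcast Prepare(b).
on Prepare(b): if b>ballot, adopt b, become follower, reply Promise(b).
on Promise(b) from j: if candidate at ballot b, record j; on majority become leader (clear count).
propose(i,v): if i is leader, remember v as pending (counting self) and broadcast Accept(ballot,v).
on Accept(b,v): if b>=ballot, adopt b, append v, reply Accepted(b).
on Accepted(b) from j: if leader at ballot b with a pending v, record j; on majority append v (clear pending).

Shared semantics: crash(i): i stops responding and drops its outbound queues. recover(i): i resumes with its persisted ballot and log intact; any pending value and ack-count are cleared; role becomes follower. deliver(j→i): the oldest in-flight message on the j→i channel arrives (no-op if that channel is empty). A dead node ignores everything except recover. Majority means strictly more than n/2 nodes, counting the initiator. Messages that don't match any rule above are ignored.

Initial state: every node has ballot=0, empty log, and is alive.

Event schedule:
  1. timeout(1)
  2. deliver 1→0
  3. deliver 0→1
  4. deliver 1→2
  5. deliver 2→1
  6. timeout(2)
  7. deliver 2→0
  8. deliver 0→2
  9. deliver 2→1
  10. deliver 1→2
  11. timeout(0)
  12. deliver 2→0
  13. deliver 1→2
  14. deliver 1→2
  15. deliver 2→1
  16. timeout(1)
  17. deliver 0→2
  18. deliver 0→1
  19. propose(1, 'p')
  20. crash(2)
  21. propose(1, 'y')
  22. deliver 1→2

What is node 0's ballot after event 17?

9

e1 timeout(1): 1[cand,b=4,-]
e2 deliver 1→0: 0[foll,b=4,-]
e3 deliver 0→1: 1[lead,b=4,-]
e4 deliver 1→2: 2[foll,b=4,-]
e5 deliver 2→1: ·
e6 timeout(2): 2[cand,b=8,-]
e7 deliver 2→0: 0[foll,b=8,-]
e8 deliver 0→2: 2[lead,b=8,-]
e9 deliver 2→1: 1[foll,b=8,-]
e10 deliver 1→2: ·
e11 timeout(0): 0[cand,b=9,-]
e12 deliver 2→0: ·
e13 deliver 1→2: ·
e14 deliver 1→2: ·
e15 deliver 2→1: ·
e16 timeout(1): 1[cand,b=10,-]
e17 deliver 0→2: 2[foll,b=9,-]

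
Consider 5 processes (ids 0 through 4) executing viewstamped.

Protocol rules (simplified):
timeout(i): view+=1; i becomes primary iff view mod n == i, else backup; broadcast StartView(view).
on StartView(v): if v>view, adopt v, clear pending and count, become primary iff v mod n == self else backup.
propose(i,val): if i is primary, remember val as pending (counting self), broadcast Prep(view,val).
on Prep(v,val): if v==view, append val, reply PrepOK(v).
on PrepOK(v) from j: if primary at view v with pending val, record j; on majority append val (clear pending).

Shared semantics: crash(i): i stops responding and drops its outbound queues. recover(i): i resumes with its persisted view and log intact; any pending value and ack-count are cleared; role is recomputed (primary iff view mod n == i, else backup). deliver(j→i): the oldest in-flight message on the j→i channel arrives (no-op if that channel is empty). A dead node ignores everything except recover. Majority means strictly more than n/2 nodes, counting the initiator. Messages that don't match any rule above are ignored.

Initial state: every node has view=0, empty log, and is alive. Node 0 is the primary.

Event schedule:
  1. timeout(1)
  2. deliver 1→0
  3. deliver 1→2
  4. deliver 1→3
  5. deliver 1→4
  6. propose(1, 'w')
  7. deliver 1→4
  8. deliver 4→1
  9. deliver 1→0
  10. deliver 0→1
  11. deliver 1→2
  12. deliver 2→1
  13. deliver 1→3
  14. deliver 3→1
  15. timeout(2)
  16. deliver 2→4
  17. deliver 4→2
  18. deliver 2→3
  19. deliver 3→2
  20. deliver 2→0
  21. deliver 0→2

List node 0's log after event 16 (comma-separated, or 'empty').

1. timeout(1):  <1:prim v1 ->
2. deliver 1→0:  <0:back v1 ->
3. deliver 1→2:  <2:back v1 ->
4. deliver 1→3:  <3:back v1 ->
5. deliver 1→4:  <4:back v1 ->
6. propose(1,'w'):  nop
7. deliver 1→4:  <4:back v1 w>
8. deliver 4→1:  nop
9. deliver 1→0:  <0:back v1 w>
10. deliver 0→1:  <1:prim v1 w>
11. deliver 1→2:  <2:back v1 w>
12. deliver 2→1:  nop
13. deliver 1→3:  <3:back v1 w>
14. deliver 3→1:  nop
15. timeout(2):  <2:prim v2 w>
16. deliver 2→4:  <4:back v2 w>

w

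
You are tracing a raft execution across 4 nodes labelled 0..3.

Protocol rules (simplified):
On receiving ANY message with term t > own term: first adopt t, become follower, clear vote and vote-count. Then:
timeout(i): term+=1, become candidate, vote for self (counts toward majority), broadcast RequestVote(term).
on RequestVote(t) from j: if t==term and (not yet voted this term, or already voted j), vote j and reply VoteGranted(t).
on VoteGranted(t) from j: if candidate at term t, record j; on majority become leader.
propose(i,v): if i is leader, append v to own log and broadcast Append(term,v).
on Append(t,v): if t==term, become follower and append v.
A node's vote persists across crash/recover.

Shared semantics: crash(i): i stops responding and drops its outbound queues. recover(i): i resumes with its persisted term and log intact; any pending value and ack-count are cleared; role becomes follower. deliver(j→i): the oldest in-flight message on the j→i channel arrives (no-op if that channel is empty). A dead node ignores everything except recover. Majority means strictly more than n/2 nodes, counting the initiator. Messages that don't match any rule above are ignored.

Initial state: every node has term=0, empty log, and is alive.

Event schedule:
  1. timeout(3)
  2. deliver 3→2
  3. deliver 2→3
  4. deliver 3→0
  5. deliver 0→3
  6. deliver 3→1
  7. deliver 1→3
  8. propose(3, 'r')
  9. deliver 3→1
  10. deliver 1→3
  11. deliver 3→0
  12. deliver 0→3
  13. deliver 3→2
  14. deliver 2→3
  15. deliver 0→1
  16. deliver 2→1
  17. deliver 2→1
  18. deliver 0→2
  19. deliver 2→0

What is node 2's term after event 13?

1

1. timeout(3):  <3:cand t1 ->
2. deliver 3→2:  <2:foll t1 ->
3. deliver 2→3:  nop
4. deliver 3→0:  <0:foll t1 ->
5. deliver 0→3:  <3:lead t1 ->
6. deliver 3→1:  <1:foll t1 ->
7. deliver 1→3:  nop
8. propose(3,'r'):  <3:lead t1 r>
9. deliver 3→1:  <1:foll t1 r>
10. deliver 1→3:  nop
11. deliver 3→0:  <0:foll t1 r>
12. deliver 0→3:  nop
13. deliver 3→2:  <2:foll t1 r>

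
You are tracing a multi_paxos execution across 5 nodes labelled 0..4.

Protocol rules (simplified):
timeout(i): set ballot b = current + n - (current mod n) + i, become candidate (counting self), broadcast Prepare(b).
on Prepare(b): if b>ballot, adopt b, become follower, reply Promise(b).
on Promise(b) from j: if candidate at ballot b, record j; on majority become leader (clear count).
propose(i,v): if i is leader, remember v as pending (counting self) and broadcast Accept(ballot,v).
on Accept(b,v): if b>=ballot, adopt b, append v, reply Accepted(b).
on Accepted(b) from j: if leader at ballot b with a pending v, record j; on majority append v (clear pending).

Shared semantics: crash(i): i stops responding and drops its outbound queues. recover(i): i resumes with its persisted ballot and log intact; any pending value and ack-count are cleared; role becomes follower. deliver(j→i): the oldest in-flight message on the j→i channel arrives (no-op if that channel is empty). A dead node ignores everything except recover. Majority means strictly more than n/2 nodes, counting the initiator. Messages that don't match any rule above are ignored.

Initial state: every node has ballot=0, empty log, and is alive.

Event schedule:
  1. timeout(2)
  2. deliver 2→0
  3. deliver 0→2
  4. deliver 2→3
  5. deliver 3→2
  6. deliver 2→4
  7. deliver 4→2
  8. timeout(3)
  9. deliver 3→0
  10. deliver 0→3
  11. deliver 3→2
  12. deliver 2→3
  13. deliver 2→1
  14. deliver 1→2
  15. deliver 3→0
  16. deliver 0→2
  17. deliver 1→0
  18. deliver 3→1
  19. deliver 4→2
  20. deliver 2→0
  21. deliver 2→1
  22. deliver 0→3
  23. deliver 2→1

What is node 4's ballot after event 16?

step 1 timeout(2): 2={cand,b=7,log=-}
step 2 deliver 2→0: 0={foll,b=7,log=-}
step 3 deliver 0→2: —
step 4 deliver 2→3: 3={foll,b=7,log=-}
step 5 deliver 3→2: 2={lead,b=7,log=-}
step 6 deliver 2→4: 4={foll,b=7,log=-}
step 7 deliver 4→2: —
step 8 timeout(3): 3={cand,b=13,log=-}
step 9 deliver 3→0: 0={foll,b=13,log=-}
step 10 deliver 0→3: —
step 11 deliver 3→2: 2={foll,b=13,log=-}
step 12 deliver 2→3: 3={lead,b=13,log=-}
step 13 deliver 2→1: 1={foll,b=7,log=-}
step 14 deliver 1→2: —
step 15 deliver 3→0: —
step 16 deliver 0→2: —

7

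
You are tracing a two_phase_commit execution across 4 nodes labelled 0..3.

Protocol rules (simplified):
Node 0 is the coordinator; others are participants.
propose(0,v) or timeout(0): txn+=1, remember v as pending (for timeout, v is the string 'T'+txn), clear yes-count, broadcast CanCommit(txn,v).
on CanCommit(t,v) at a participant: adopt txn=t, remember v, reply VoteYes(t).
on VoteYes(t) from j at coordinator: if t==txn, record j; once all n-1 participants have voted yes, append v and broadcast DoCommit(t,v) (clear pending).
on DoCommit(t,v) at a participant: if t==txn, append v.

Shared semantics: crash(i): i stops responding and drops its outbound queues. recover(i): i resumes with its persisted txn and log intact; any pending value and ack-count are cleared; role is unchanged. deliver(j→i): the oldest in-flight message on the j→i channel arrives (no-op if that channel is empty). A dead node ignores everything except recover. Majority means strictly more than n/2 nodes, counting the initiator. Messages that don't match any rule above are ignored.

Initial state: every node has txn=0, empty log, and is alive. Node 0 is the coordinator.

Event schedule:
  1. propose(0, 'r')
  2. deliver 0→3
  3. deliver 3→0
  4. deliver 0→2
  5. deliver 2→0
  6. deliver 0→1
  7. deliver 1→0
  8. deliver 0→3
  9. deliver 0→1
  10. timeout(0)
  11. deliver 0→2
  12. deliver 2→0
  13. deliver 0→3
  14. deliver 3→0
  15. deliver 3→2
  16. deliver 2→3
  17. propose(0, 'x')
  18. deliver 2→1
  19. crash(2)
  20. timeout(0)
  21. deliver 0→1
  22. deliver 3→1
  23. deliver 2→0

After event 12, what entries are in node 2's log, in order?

r

e1 propose(0,'r'): 0[coor,t=1,-]
e2 deliver 0→3: 3[part,t=1,-]
e3 deliver 3→0: ·
e4 deliver 0→2: 2[part,t=1,-]
e5 deliver 2→0: ·
e6 deliver 0→1: 1[part,t=1,-]
e7 deliver 1→0: 0[coor,t=1,r]
e8 deliver 0→3: 3[part,t=1,r]
e9 deliver 0→1: 1[part,t=1,r]
e10 timeout(0): 0[coor,t=2,r]
e11 deliver 0→2: 2[part,t=1,r]
e12 deliver 2→0: ·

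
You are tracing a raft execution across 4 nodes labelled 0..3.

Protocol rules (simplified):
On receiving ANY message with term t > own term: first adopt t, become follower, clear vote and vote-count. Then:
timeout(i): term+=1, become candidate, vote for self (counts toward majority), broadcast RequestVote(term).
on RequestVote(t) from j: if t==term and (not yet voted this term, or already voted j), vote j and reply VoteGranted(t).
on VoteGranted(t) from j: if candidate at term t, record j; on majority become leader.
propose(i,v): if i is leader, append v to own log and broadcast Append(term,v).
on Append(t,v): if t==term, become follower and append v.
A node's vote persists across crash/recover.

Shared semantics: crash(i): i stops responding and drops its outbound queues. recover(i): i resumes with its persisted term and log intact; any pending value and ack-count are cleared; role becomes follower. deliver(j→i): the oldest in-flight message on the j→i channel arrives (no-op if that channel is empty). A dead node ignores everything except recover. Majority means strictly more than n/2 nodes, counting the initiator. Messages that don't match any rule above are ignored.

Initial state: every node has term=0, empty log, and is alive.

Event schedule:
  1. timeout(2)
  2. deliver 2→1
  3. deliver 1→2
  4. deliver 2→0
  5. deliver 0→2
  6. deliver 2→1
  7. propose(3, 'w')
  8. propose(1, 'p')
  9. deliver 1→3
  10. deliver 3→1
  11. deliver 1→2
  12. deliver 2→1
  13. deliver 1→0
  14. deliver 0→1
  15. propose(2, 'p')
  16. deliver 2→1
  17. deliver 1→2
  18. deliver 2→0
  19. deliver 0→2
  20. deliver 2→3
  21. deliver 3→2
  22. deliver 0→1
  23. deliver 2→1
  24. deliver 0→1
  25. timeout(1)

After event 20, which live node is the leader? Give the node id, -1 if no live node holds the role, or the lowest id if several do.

2

1. timeout(2):  <2:cand t1 ->
2. deliver 2→1:  <1:foll t1 ->
3. deliver 1→2:  nop
4. deliver 2→0:  <0:foll t1 ->
5. deliver 0→2:  <2:lead t1 ->
6. deliver 2→1:  nop
7. propose(3,'w'):  nop
8. propose(1,'p'):  nop
9. deliver 1→3:  nop
10. deliver 3→1:  nop
11. deliver 1→2:  nop
12. deliver 2→1:  nop
13. deliver 1→0:  nop
14. deliver 0→1:  nop
15. propose(2,'p'):  <2:lead t1 p>
16. deliver 2→1:  <1:foll t1 p>
17. deliver 1→2:  nop
18. deliver 2→0:  <0:foll t1 p>
19. deliver 0→2:  nop
20. deliver 2→3:  <3:foll t1 ->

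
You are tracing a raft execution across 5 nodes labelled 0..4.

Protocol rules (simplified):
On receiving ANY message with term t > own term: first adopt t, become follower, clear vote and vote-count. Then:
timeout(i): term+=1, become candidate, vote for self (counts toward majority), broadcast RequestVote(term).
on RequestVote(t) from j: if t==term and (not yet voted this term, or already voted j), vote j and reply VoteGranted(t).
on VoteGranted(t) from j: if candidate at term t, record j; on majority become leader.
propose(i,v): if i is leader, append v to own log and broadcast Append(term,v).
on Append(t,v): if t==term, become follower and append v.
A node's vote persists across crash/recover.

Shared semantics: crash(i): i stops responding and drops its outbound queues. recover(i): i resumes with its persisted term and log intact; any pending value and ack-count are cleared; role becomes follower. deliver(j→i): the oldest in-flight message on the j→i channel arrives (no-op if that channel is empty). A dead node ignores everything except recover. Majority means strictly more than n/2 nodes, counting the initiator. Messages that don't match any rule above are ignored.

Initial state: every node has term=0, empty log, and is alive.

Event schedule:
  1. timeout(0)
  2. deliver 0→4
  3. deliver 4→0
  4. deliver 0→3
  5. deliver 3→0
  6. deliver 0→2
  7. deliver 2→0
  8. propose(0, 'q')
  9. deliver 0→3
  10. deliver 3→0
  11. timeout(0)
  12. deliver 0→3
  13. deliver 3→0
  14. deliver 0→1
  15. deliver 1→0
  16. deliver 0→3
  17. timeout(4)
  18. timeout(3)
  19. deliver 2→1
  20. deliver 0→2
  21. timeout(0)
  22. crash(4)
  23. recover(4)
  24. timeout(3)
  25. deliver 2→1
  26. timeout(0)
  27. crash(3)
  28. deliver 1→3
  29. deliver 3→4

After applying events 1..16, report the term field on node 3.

[1] timeout(0) → N0(cand t1 [-])
[2] deliver 0→4 → N4(foll t1 [-])
[3] deliver 4→0 → ∅
[4] deliver 0→3 → N3(foll t1 [-])
[5] deliver 3→0 → N0(lead t1 [-])
[6] deliver 0→2 → N2(foll t1 [-])
[7] deliver 2→0 → ∅
[8] propose(0,'q') → N0(lead t1 [q])
[9] deliver 0→3 → N3(foll t1 [q])
[10] deliver 3→0 → ∅
[11] timeout(0) → N0(cand t2 [q])
[12] deliver 0→3 → N3(foll t2 [q])
[13] deliver 3→0 → ∅
[14] deliver 0→1 → N1(foll t1 [-])
[15] deliver 1→0 → ∅
[16] deliver 0→3 → ∅

2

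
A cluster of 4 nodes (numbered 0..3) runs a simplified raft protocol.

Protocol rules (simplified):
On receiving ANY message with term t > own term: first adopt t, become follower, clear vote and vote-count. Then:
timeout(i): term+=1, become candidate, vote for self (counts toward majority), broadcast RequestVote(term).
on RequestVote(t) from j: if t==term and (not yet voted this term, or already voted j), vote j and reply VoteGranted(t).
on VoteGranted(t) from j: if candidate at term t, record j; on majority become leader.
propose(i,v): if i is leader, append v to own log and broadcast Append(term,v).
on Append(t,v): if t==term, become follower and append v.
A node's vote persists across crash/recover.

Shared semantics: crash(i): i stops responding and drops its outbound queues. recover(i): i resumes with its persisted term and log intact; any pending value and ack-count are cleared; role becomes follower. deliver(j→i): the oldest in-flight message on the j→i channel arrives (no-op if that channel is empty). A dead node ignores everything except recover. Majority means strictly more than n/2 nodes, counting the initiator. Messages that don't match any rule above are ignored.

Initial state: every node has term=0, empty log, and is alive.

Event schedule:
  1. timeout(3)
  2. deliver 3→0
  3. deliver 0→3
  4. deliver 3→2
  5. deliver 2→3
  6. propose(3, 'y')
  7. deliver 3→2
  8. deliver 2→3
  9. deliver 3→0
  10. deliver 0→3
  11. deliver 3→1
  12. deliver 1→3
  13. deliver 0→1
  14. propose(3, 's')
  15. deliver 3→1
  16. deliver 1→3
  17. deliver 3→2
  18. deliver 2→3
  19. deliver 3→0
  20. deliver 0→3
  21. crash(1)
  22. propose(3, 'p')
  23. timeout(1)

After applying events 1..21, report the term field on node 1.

e1 timeout(3): 3[cand,t=1,-]
e2 deliver 3→0: 0[foll,t=1,-]
e3 deliver 0→3: ·
e4 deliver 3→2: 2[foll,t=1,-]
e5 deliver 2→3: 3[lead,t=1,-]
e6 propose(3,'y'): 3[lead,t=1,y]
e7 deliver 3→2: 2[foll,t=1,y]
e8 deliver 2→3: ·
e9 deliver 3→0: 0[foll,t=1,y]
e10 deliver 0→3: ·
e11 deliver 3→1: 1[foll,t=1,-]
e12 deliver 1→3: ·
e13 deliver 0→1: ·
e14 propose(3,'s'): 3[lead,t=1,y,s]
e15 deliver 3→1: 1[foll,t=1,y]
e16 deliver 1→3: ·
e17 deliver 3→2: 2[foll,t=1,y,s]
e18 deliver 2→3: ·
e19 deliver 3→0: 0[foll,t=1,y,s]
e20 deliver 0→3: ·
e21 crash(1): 1[✗foll,t=1,y]

1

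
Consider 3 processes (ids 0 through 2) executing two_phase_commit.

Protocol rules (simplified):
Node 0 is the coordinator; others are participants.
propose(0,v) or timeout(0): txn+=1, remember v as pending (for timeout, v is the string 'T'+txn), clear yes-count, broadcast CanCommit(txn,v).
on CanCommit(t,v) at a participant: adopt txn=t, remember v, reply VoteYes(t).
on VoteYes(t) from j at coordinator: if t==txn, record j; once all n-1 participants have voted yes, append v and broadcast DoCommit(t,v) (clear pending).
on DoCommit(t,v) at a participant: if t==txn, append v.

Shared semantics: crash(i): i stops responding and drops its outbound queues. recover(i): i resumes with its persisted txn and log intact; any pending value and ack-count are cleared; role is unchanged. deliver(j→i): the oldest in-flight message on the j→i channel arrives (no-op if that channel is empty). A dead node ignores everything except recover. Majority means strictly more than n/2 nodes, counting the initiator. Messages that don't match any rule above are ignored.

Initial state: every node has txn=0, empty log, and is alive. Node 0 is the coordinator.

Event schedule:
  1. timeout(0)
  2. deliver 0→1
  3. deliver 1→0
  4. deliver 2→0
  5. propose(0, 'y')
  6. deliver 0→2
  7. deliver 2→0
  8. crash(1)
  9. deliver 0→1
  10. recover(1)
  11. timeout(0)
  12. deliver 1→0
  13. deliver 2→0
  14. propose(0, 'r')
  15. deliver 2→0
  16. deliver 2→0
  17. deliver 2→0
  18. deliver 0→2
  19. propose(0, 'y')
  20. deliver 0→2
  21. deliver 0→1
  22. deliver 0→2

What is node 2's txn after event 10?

1. timeout(0):  <0:coor t1 ->
2. deliver 0→1:  <1:part t1 ->
3. deliver 1→0:  nop
4. deliver 2→0:  nop
5. propose(0,'y'):  <0:coor t2 ->
6. deliver 0→2:  <2:part t1 ->
7. deliver 2→0:  nop
8. crash(1):  <1:✗part t1 ->
9. deliver 0→1:  nop
10. recover(1):  <1:part t1 ->

1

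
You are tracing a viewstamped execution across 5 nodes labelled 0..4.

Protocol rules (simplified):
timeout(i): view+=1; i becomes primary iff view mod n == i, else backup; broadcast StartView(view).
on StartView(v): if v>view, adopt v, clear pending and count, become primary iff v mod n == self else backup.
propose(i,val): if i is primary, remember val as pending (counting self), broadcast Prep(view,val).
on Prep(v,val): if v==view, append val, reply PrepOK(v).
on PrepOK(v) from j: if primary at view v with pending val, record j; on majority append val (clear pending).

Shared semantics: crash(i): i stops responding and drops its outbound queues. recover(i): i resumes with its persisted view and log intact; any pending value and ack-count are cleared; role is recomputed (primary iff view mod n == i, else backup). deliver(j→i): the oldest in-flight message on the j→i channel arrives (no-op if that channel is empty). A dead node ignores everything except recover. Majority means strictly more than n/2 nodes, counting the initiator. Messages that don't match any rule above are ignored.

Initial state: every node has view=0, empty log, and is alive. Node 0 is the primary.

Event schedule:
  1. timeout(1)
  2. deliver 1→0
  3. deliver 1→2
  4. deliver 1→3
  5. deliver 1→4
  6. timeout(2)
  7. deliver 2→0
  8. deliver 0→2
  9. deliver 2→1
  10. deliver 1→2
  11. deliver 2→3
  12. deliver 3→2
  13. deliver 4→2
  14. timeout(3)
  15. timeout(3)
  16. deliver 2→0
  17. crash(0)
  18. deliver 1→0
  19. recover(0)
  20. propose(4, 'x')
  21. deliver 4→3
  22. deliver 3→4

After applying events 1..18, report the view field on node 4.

1

step 1 timeout(1): 1={prim,v=1,log=-}
step 2 deliver 1→0: 0={back,v=1,log=-}
step 3 deliver 1→2: 2={back,v=1,log=-}
step 4 deliver 1→3: 3={back,v=1,log=-}
step 5 deliver 1→4: 4={back,v=1,log=-}
step 6 timeout(2): 2={prim,v=2,log=-}
step 7 deliver 2→0: 0={back,v=2,log=-}
step 8 deliver 0→2: —
step 9 deliver 2→1: 1={back,v=2,log=-}
step 10 deliver 1→2: —
step 11 deliver 2→3: 3={back,v=2,log=-}
step 12 deliver 3→2: —
step 13 deliver 4→2: —
step 14 timeout(3): 3={prim,v=3,log=-}
step 15 timeout(3): 3={back,v=4,log=-}
step 16 deliver 2→0: —
step 17 crash(0): 0={✗back,v=2,log=-}
step 18 deliver 1→0: —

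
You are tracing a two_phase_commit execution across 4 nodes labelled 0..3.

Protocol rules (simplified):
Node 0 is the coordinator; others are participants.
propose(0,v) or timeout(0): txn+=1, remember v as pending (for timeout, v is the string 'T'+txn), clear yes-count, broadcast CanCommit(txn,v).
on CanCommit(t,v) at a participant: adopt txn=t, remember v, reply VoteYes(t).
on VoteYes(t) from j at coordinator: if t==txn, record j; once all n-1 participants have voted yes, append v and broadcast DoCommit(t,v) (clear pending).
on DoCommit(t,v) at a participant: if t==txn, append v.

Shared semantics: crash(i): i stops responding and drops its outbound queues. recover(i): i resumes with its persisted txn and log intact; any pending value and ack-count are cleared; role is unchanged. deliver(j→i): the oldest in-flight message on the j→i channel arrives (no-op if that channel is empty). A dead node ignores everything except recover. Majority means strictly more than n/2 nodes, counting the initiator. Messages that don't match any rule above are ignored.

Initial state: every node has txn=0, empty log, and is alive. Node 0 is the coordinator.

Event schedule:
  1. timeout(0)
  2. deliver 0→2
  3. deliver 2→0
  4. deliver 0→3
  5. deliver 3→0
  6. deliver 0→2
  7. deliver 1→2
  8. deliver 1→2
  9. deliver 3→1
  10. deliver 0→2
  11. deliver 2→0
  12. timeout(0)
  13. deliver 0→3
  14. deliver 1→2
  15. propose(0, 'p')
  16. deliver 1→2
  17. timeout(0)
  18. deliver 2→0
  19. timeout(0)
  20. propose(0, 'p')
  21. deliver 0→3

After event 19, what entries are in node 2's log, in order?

empty

after 1 — timeout(0): n0:coor/t1/[-]
after 2 — deliver 0→2: n2:part/t1/[-]
after 3 — deliver 2→0: ·
after 4 — deliver 0→3: n3:part/t1/[-]
after 5 — deliver 3→0: ·
after 6 — deliver 0→2: ·
after 7 — deliver 1→2: ·
after 8 — deliver 1→2: ·
after 9 — deliver 3→1: ·
after 10 — deliver 0→2: ·
after 11 — deliver 2→0: ·
after 12 — timeout(0): n0:coor/t2/[-]
after 13 — deliver 0→3: n3:part/t2/[-]
after 14 — deliver 1→2: ·
after 15 — propose(0,'p'): n0:coor/t3/[-]
after 16 — deliver 1→2: ·
after 17 — timeout(0): n0:coor/t4/[-]
after 18 — deliver 2→0: ·
after 19 — timeout(0): n0:coor/t5/[-]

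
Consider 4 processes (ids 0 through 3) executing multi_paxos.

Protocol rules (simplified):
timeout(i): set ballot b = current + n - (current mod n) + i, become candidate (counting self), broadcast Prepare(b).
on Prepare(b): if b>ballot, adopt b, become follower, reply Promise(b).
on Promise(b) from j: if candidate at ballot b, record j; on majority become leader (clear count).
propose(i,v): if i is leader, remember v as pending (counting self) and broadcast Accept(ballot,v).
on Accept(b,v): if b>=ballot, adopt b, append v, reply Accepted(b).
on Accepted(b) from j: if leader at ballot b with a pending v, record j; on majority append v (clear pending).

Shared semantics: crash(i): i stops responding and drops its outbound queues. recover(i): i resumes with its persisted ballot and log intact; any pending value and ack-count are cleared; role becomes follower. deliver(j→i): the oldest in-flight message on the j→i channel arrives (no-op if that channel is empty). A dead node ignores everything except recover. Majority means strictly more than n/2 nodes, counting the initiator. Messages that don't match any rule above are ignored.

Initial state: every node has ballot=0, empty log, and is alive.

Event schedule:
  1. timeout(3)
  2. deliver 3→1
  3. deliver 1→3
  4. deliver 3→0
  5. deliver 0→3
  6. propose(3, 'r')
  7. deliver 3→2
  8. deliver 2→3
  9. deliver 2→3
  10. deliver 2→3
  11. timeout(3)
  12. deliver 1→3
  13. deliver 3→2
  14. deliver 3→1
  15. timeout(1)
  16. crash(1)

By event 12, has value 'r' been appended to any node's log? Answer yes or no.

no

1. timeout(3):  <3:cand b7 ->
2. deliver 3→1:  <1:foll b7 ->
3. deliver 1→3:  nop
4. deliver 3→0:  <0:foll b7 ->
5. deliver 0→3:  <3:lead b7 ->
6. propose(3,'r'):  nop
7. deliver 3→2:  <2:foll b7 ->
8. deliver 2→3:  nop
9. deliver 2→3:  nop
10. deliver 2→3:  nop
11. timeout(3):  <3:cand b11 ->
12. deliver 1→3:  nop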